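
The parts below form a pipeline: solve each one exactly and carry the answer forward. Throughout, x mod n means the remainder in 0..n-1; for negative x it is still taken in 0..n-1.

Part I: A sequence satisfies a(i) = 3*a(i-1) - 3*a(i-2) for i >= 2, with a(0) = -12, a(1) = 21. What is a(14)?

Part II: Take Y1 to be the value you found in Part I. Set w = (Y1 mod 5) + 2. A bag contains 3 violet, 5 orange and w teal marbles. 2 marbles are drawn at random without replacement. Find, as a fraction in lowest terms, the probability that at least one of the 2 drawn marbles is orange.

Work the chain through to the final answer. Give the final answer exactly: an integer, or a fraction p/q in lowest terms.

8/11

Part I: a(2) = 3*(21) - 3*(-12) = 99; iterating: a(2)=99, a(3)=234, a(4)=405, a(5)=513, a(6)=324, a(7)=-567, a(8)=-2673, a(9)=-6318, a(10)=-10935, a(11)=-13851, a(12)=-8748, a(13)=15309, a(14)=72171; answer 72171
Part II: Y1 = 72171; w = 3; total draws C(11,2) = 55; complement C(6,2) = 15; favorable 55 - 15 = 40; P = 8/11; answer 8/11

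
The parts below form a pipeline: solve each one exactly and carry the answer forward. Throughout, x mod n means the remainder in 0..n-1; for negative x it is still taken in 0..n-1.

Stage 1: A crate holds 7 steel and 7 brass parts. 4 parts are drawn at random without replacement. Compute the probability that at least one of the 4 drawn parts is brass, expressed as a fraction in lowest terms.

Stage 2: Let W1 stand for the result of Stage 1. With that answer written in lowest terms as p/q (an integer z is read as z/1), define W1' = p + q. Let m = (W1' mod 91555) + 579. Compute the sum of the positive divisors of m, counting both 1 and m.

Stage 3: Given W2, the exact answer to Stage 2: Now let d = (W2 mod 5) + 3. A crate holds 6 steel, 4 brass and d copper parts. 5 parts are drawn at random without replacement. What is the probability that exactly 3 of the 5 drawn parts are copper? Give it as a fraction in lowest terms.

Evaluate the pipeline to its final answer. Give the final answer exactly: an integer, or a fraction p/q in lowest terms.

75/364

Stage 1: total draws C(14,4) = 1001; complement C(7,4) = 35; favorable 1001 - 35 = 966; P = 138/143; answer 138/143
Stage 2: W1 = 138/143; threaded value p + q = 281; m = 860; 860 = 2^2 * 5 * 43; sigma = (1 + 2 + 4) * (1 + 5) * (1 + 43) = 7 * 6 * 44 = 1848; answer 1848
Stage 3: W2 = 1848; d = 6; total draws C(16,5) = 4368; favorable C(6,3)*C(10,2) = 900; P = 75/364; answer 75/364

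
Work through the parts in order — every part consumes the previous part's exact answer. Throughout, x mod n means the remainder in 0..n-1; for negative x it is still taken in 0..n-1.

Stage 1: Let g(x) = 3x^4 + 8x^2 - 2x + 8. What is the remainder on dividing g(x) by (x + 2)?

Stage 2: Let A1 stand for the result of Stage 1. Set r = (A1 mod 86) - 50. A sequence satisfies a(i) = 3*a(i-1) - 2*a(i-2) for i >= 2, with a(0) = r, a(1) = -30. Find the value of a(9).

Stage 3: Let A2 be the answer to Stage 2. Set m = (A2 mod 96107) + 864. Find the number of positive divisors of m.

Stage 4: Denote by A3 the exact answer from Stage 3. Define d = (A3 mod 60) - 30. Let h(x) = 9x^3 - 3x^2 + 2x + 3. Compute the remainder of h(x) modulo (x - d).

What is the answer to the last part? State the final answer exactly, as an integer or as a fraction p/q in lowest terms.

Stage 1: remainder = value at the root: 3*(-2)^4 + 8*(-2)^2 - 2*(-2)^1 + 8 = (48) + (32) + (4) + (8) = 92; answer 92
Stage 2: A1 = 92; r = -44; a(2) = 3*(-30) - 2*(-44) = -2; iterating: a(2)=-2, a(3)=54, a(4)=166, a(5)=390, a(6)=838, a(7)=1734, a(8)=3526, a(9)=7110; answer 7110
Stage 3: A2 = 7110; m = 7974; 7974 = 2 * 3^2 * 443; number of divisors = (1+1) * (2+1) * (1+1) = 12; answer 12
Stage 4: A3 = 12; d = -18; remainder = value at the root: 9*(-18)^3 - 3*(-18)^2 + 2*(-18)^1 + 3 = (-52488) + (-972) + (-36) + (3) = -53493; answer -53493

-53493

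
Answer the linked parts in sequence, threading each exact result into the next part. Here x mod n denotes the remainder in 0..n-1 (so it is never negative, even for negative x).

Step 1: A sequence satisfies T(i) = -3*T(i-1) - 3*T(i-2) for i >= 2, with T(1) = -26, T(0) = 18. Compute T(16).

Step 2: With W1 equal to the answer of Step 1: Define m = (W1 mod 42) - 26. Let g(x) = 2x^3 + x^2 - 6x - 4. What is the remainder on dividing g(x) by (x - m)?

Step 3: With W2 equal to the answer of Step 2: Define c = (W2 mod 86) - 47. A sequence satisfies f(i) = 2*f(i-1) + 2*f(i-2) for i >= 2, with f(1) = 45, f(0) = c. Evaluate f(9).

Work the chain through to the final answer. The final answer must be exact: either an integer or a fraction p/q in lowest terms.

Step 1: T(2) = -3*(-26) - 3*(18) = 24; iterating: T(2)=24, T(3)=6, T(4)=-90, T(5)=252, T(6)=-486, T(7)=702, T(8)=-648, T(9)=-162, T(10)=2430, T(11)=-6804, T(12)=13122, T(13)=-18954, T(14)=17496, T(15)=4374, T(16)=-65610; answer -65610
Step 2: W1 = -65610; m = 10; remainder = value at the root: 2*(10)^3 + 1*(10)^2 - 6*(10)^1 - 4 = (2000) + (100) + (-60) + (-4) = 2036; answer 2036
Step 3: W2 = 2036; c = 11; f(2) = 2*(45) + 2*(11) = 112; iterating: f(2)=112, f(3)=314, f(4)=852, f(5)=2332, f(6)=6368, f(7)=17400, f(8)=47536, f(9)=129872; answer 129872

129872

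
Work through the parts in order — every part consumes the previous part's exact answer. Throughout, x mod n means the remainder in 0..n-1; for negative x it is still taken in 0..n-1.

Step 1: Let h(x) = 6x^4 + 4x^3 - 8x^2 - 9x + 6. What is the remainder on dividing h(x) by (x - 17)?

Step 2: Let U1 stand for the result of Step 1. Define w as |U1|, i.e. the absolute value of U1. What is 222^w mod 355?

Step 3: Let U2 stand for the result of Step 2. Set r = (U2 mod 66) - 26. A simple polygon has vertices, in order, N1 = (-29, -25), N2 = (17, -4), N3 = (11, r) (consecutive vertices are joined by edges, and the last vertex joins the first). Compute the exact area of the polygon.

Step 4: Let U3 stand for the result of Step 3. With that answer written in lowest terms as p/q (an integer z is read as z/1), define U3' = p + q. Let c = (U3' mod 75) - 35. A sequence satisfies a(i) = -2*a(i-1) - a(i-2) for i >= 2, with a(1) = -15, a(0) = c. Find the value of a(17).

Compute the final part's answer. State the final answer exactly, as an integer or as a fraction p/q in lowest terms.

-655

Step 1: remainder = value at the root: 6*(17)^4 + 4*(17)^3 - 8*(17)^2 - 9*(17)^1 + 6 = (501126) + (19652) + (-2312) + (-153) + (6) = 518319; answer 518319
Step 2: U1 = 518319; w = 518319; squarings mod 355: 222^1=222, 222^2=294, 222^4=171, 222^8=131, 222^16=121, 222^32=86, 222^64=296, 222^128=286, 222^256=146, 222^512=16, 222^1024=256, 222^2048=216, 222^4096=151, 222^8192=81, 222^16384=171, 222^32768=131, 222^65536=121, 222^131072=86, 222^262144=296; 222^518319 = 222^1 * 222^2 * 222^4 * 222^8 * 222^32 * 222^128 * 222^2048 * 222^8192 * 222^16384 * 222^32768 * 222^65536 * 222^131072 * 222^262144 = 313 (mod 355); answer 313
Step 3: U2 = 313; r = 23; cross terms: (-29*-4 - 17*-25)=541, (17*23 - 11*-4)=435, (11*-25 - -29*23)=392; twice the area = |1368| = 1368; area = 684; answer 684
Step 4: U3 = 684; threaded value p + q = 685; c = -25; a(2) = -2*(-15) - 1*(-25) = 55; iterating: a(2)=55, a(3)=-95, a(4)=135, a(5)=-175, a(6)=215, a(7)=-255, a(8)=295, a(9)=-335, a(10)=375, a(11)=-415, a(12)=455, a(13)=-495, a(14)=535, a(15)=-575, a(16)=615, a(17)=-655; answer -655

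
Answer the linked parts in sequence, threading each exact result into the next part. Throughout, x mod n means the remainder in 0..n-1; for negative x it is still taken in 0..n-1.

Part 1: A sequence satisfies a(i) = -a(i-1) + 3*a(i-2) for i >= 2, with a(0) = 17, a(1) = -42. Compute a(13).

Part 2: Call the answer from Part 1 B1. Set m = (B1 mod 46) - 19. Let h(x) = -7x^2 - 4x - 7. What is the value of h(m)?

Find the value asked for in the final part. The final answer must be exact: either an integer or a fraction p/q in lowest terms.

-2458

Part 1: a(2) = -1*(-42) + 3*(17) = 93; iterating: a(2)=93, a(3)=-219, a(4)=498, a(5)=-1155, a(6)=2649, a(7)=-6114, a(8)=14061, a(9)=-32403, a(10)=74586, a(11)=-171795, a(12)=395553, a(13)=-910938; answer -910938
Part 2: B1 = -910938; m = -19; -7*(-19)^2 - 4*(-19)^1 - 7 = (-2527) + (76) + (-7) = -2458; answer -2458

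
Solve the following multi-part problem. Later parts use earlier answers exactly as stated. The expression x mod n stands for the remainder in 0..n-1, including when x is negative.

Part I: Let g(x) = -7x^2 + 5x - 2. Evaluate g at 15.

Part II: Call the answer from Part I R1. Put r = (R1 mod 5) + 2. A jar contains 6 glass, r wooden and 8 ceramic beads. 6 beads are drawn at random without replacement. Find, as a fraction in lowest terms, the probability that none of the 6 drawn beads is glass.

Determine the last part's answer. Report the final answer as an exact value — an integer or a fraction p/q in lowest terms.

143/2261

Part I: -7*(15)^2 + 5*(15)^1 - 2 = (-1575) + (75) + (-2) = -1502; answer -1502
Part II: R1 = -1502; r = 5; total draws C(19,6) = 27132; favorable C(13,6) = 1716; P = 143/2261; answer 143/2261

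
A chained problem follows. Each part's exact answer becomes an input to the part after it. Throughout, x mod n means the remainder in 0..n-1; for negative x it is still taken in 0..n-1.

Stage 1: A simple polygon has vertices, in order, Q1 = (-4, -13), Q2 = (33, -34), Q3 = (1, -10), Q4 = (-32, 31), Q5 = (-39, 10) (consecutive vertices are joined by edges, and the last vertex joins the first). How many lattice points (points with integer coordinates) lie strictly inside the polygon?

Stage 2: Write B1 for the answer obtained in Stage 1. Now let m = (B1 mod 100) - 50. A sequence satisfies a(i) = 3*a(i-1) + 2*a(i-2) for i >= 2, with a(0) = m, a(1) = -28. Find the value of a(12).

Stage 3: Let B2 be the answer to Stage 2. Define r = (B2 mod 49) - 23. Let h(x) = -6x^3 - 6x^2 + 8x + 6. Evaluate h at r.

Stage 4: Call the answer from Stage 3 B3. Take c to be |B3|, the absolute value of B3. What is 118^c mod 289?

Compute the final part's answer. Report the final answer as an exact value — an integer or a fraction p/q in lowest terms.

69

Stage 1: cross terms: (-4*-34 - 33*-13)=565, (33*-10 - 1*-34)=-296, (1*31 - -32*-10)=-289, (-32*10 - -39*31)=889, (-39*-13 - -4*10)=547; twice the area = |1416| = 1416; area = 708; boundary points = 1 + 8 + 1 + 7 + 1 = 18; strictly interior points = area - boundary/2 + 1 = 700; answer 700
Stage 2: B1 = 700; m = -50; a(2) = 3*(-28) + 2*(-50) = -184; iterating: a(2)=-184, a(3)=-608, a(4)=-2192, a(5)=-7792, a(6)=-27760, a(7)=-98864, a(8)=-352112, a(9)=-1254064, a(10)=-4466416, a(11)=-15907376, a(12)=-56654960; answer -56654960
Stage 3: B2 = -56654960; r = -7; -6*(-7)^3 - 6*(-7)^2 + 8*(-7)^1 + 6 = (2058) + (-294) + (-56) + (6) = 1714; answer 1714
Stage 4: B3 = 1714; c = 1714; squarings mod 289: 118^1=118, 118^2=52, 118^4=103, 118^8=205, 118^16=120, 118^32=239, 118^64=188, 118^128=86, 118^256=171, 118^512=52, 118^1024=103; 118^1714 = 118^2 * 118^16 * 118^32 * 118^128 * 118^512 * 118^1024 = 69 (mod 289); answer 69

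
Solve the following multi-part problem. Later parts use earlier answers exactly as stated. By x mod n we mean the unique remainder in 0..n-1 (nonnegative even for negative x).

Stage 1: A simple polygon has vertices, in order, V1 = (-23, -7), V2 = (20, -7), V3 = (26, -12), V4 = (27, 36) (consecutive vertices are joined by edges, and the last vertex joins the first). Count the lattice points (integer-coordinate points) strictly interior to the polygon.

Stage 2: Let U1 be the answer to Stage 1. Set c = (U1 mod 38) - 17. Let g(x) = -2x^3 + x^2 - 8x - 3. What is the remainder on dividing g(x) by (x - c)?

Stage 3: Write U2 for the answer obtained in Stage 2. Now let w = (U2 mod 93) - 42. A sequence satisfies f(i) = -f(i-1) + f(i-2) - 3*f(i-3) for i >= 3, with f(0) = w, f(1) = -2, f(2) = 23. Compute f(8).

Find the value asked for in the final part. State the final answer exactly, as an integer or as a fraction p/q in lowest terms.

-348

Stage 1: cross terms: (-23*-7 - 20*-7)=301, (20*-12 - 26*-7)=-58, (26*36 - 27*-12)=1260, (27*-7 - -23*36)=639; twice the area = |2142| = 2142; area = 1071; boundary points = 43 + 1 + 1 + 1 = 46; strictly interior points = area - boundary/2 + 1 = 1049; answer 1049
Stage 2: U1 = 1049; c = 6; remainder = value at the root: -2*(6)^3 + 1*(6)^2 - 8*(6)^1 - 3 = (-432) + (36) + (-48) + (-3) = -447; answer -447
Stage 3: U2 = -447; w = -24; f(3) = -1*(23) + 1*(-2) - 3*(-24) = 47; iterating: f(3)=47, f(4)=-18, f(5)=-4, f(6)=-155, f(7)=205, f(8)=-348; answer -348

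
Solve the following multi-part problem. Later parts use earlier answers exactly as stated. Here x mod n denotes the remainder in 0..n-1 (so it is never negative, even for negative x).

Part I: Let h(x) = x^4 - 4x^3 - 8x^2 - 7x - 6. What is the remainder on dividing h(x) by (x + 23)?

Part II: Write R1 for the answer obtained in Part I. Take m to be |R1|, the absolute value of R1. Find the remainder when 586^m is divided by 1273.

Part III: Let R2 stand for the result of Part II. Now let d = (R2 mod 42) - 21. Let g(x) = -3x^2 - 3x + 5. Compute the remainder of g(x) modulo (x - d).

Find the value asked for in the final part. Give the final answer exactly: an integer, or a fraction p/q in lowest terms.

Part I: remainder = value at the root: 1*(-23)^4 - 4*(-23)^3 - 8*(-23)^2 - 7*(-23)^1 - 6 = (279841) + (48668) + (-4232) + (161) + (-6) = 324432; answer 324432
Part II: R1 = 324432; m = 324432; squarings mod 1273: 586^1=586, 586^2=959, 586^4=575, 586^8=918, 586^16=1271, 586^32=4, 586^64=16, 586^128=256, 586^256=613, 586^512=234, 586^1024=17, 586^2048=289, 586^4096=776, 586^8192=47, 586^16384=936, 586^32768=272, 586^65536=150, 586^131072=859, 586^262144=814; 586^324432 = 586^16 * 586^64 * 586^256 * 586^512 * 586^4096 * 586^8192 * 586^16384 * 586^32768 * 586^262144 = 799 (mod 1273); answer 799
Part III: R2 = 799; d = -20; remainder = value at the root: -3*(-20)^2 - 3*(-20)^1 + 5 = (-1200) + (60) + (5) = -1135; answer -1135

-1135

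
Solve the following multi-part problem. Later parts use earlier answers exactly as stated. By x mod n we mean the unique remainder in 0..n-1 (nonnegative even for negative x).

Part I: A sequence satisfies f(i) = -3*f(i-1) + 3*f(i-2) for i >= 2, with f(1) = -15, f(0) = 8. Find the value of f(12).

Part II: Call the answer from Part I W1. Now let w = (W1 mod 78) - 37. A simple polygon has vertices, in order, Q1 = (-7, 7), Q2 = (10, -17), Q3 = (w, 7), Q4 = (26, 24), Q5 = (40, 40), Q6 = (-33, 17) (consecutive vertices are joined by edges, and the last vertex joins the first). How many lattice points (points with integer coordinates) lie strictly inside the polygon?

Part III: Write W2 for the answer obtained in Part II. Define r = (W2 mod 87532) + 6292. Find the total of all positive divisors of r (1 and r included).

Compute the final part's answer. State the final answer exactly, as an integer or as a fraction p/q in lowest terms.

10560

Part I: f(2) = -3*(-15) + 3*(8) = 69; iterating: f(2)=69, f(3)=-252, f(4)=963, f(5)=-3645, f(6)=13824, f(7)=-52407, f(8)=198693, f(9)=-753300, f(10)=2855979, f(11)=-10827837, f(12)=41051448; answer 41051448
Part II: W1 = 41051448; w = 11; cross terms: (-7*-17 - 10*7)=49, (10*7 - 11*-17)=257, (11*24 - 26*7)=82, (26*40 - 40*24)=80, (40*17 - -33*40)=2000, (-33*7 - -7*17)=-112; twice the area = |2356| = 2356; area = 1178; boundary points = 1 + 1 + 1 + 2 + 1 + 2 = 8; strictly interior points = area - boundary/2 + 1 = 1175; answer 1175
Part III: W2 = 1175; r = 7467; 7467 = 3 * 19 * 131; sigma = (1 + 3) * (1 + 19) * (1 + 131) = 4 * 20 * 132 = 10560; answer 10560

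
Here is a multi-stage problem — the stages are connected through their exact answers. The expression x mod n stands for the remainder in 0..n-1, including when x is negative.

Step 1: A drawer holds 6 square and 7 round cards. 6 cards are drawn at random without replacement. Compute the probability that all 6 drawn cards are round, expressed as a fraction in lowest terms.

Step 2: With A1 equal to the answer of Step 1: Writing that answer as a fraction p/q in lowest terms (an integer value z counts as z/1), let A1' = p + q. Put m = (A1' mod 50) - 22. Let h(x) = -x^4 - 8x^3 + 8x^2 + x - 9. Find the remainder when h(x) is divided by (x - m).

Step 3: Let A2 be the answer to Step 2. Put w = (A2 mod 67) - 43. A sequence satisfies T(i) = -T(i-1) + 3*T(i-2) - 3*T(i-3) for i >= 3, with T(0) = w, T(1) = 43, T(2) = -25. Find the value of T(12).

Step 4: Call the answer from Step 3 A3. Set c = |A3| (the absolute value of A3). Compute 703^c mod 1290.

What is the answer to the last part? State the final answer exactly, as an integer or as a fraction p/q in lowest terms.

Step 1: total draws C(13,6) = 1716; favorable C(7,6) = 7; P = 7/1716; answer 7/1716
Step 2: A1 = 7/1716; threaded value p + q = 1723; m = 1; remainder = value at the root: -1*(1)^4 - 8*(1)^3 + 8*(1)^2 + 1*(1)^1 - 9 = (-1) + (-8) + (8) + (1) + (-9) = -9; answer -9
Step 3: A2 = -9; w = 15; T(3) = -1*(-25) + 3*(43) - 3*(15) = 109; iterating: T(3)=109, T(4)=-313, T(5)=715, T(6)=-1981, T(7)=5065, T(8)=-13153, T(9)=34291, T(10)=-88945, T(11)=231277, T(12)=-600985; answer -600985
Step 4: A3 = -600985; c = 600985; squarings mod 1290: 703^1=703, 703^2=139, 703^4=1261, 703^8=841, 703^16=361, 703^32=31, 703^64=961, 703^128=1171, 703^256=1261, 703^512=841, 703^1024=361, 703^2048=31, 703^4096=961, 703^8192=1171, 703^16384=1261, 703^32768=841, 703^65536=361, 703^131072=31, 703^262144=961, 703^524288=1171; 703^600985 = 703^1 * 703^8 * 703^16 * 703^128 * 703^256 * 703^512 * 703^2048 * 703^8192 * 703^65536 * 703^524288 = 853 (mod 1290); answer 853

853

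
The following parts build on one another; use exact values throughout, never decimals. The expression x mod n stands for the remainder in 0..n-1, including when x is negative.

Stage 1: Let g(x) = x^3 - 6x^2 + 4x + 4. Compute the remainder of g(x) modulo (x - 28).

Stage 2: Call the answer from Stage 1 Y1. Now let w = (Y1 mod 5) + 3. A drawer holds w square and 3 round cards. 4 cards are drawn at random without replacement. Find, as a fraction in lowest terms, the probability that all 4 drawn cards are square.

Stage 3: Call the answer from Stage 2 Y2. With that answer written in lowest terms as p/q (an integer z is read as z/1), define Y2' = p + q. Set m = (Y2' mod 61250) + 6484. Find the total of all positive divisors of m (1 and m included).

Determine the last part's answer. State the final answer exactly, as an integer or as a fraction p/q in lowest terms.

6492

Stage 1: remainder = value at the root: 1*(28)^3 - 6*(28)^2 + 4*(28)^1 + 4 = (21952) + (-4704) + (112) + (4) = 17364; answer 17364
Stage 2: Y1 = 17364; w = 7; total draws C(10,4) = 210; favorable C(7,4) = 35; P = 1/6; answer 1/6
Stage 3: Y2 = 1/6; threaded value p + q = 7; m = 6491; 6491 is prime, so its only divisors are 1 and 6491; sigma = 1 + 6491 = 6492; answer 6492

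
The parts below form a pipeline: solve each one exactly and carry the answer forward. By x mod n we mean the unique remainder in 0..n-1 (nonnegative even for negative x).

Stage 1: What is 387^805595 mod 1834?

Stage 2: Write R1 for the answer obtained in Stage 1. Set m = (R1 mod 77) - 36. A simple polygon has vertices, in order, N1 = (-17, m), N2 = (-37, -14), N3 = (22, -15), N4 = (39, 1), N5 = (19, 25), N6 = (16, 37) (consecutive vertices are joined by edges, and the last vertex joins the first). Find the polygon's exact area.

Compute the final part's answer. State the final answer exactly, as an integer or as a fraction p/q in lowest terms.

2063

Stage 1: squarings mod 1834: 387^1=387, 387^2=1215, 387^4=1689, 387^8=851, 387^16=1605, 387^32=1089, 387^64=1157, 387^128=1663, 387^256=1731, 387^512=1439, 387^1024=135, 387^2048=1719, 387^4096=387, 387^8192=1215, 387^16384=1689, 387^32768=851, 387^65536=1605, 387^131072=1089, 387^262144=1157, 387^524288=1663; 387^805595 = 387^1 * 387^2 * 387^8 * 387^16 * 387^64 * 387^128 * 387^512 * 387^2048 * 387^16384 * 387^262144 * 387^524288 = 893 (mod 1834); answer 893
Stage 2: R1 = 893; m = 10; cross terms: (-17*-14 - -37*10)=608, (-37*-15 - 22*-14)=863, (22*1 - 39*-15)=607, (39*25 - 19*1)=956, (19*37 - 16*25)=303, (16*10 - -17*37)=789; twice the area = |4126| = 4126; area = 2063; answer 2063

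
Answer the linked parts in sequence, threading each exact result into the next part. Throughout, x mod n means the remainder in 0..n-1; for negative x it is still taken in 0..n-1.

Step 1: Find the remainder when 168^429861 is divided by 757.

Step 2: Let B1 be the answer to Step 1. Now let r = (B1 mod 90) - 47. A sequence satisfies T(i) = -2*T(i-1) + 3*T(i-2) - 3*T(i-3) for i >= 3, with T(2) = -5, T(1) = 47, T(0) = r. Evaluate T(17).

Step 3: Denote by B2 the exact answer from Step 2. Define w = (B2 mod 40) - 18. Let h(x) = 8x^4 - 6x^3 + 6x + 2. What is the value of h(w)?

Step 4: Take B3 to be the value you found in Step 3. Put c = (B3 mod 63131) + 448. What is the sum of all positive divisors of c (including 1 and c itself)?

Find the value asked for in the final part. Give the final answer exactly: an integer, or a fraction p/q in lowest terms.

Step 1: squarings mod 757: 168^1=168, 168^2=215, 168^4=48, 168^8=33, 168^16=332, 168^32=459, 168^64=235, 168^128=721, 168^256=539, 168^512=590, 168^1024=637, 168^2048=17, 168^4096=289, 168^8192=251, 168^16384=170, 168^32768=134, 168^65536=545, 168^131072=281, 168^262144=233; 168^429861 = 168^1 * 168^4 * 168^32 * 168^256 * 168^512 * 168^1024 * 168^2048 * 168^32768 * 168^131072 * 168^262144 = 596 (mod 757); answer 596
Step 2: B1 = 596; r = 9; T(3) = -2*(-5) + 3*(47) - 3*(9) = 124; iterating: T(3)=124, T(4)=-404, T(5)=1195, T(6)=-3974, T(7)=12745, T(8)=-40997, T(9)=132151, T(10)=-425528, T(11)=1370500, T(12)=-4414037, T(13)=14216158, T(14)=-45785927, T(15)=147462439, T(16)=-474931133, T(17)=1529607364; answer 1529607364
Step 3: B2 = 1529607364; w = -14; 8*(-14)^4 - 6*(-14)^3 + 6*(-14)^1 + 2 = (307328) + (16464) + (-84) + (2) = 323710; answer 323710
Step 4: B3 = 323710; c = 8503; 8503 = 11 * 773; sigma = (1 + 11) * (1 + 773) = 12 * 774 = 9288; answer 9288

9288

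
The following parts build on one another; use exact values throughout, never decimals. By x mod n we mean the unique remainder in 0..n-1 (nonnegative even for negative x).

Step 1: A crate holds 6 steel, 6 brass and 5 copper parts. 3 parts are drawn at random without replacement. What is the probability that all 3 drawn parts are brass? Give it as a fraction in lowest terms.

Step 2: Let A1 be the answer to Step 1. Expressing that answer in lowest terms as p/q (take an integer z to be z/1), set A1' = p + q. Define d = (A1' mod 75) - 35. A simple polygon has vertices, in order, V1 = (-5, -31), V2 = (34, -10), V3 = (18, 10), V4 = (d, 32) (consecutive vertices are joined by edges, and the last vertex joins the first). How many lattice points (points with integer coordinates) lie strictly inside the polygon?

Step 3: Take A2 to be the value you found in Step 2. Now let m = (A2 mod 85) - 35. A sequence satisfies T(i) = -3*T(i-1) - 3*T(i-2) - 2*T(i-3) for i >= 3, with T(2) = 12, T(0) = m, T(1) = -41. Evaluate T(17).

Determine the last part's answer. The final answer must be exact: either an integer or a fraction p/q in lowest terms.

Step 1: total draws C(17,3) = 680; favorable C(6,3) = 20; P = 1/34; answer 1/34
Step 2: A1 = 1/34; threaded value p + q = 35; d = 0; cross terms: (-5*-10 - 34*-31)=1104, (34*10 - 18*-10)=520, (18*32 - 0*10)=576, (0*-31 - -5*32)=160; twice the area = |2360| = 2360; area = 1180; boundary points = 3 + 4 + 2 + 1 = 10; strictly interior points = area - boundary/2 + 1 = 1176; answer 1176
Step 3: A2 = 1176; m = 36; T(3) = -3*(12) - 3*(-41) - 2*(36) = 15; iterating: T(3)=15, T(4)=1, T(5)=-72, T(6)=183, T(7)=-335, T(8)=600, T(9)=-1161, T(10)=2353, T(11)=-4776, T(12)=9591, T(13)=-19151, T(14)=38232, T(15)=-76425, T(16)=152881, T(17)=-305832; answer -305832

-305832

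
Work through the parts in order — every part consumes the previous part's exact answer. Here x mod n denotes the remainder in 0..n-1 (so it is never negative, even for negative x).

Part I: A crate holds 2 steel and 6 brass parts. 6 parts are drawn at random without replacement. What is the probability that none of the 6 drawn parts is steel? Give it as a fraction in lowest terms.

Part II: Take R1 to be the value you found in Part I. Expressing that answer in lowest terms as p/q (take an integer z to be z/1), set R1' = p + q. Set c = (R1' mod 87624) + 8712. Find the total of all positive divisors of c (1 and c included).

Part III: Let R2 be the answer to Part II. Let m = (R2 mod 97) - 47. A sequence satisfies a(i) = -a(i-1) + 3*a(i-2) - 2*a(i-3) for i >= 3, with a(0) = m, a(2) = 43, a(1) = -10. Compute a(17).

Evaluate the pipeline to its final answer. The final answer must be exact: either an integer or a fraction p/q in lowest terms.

-17466175

Part I: total draws C(8,6) = 28; favorable C(6,6) = 1; P = 1/28; answer 1/28
Part II: R1 = 1/28; threaded value p + q = 29; c = 8741; 8741 is prime, so its only divisors are 1 and 8741; sigma = 1 + 8741 = 8742; answer 8742
Part III: R2 = 8742; m = -35; a(3) = -1*(43) + 3*(-10) - 2*(-35) = -3; iterating: a(3)=-3, a(4)=152, a(5)=-247, a(6)=709, a(7)=-1754, a(8)=4375, a(9)=-11055, a(10)=27688, a(11)=-69603, a(12)=174777, a(13)=-438962, a(14)=1102499, a(15)=-2768939, a(16)=6954360, a(17)=-17466175; answer -17466175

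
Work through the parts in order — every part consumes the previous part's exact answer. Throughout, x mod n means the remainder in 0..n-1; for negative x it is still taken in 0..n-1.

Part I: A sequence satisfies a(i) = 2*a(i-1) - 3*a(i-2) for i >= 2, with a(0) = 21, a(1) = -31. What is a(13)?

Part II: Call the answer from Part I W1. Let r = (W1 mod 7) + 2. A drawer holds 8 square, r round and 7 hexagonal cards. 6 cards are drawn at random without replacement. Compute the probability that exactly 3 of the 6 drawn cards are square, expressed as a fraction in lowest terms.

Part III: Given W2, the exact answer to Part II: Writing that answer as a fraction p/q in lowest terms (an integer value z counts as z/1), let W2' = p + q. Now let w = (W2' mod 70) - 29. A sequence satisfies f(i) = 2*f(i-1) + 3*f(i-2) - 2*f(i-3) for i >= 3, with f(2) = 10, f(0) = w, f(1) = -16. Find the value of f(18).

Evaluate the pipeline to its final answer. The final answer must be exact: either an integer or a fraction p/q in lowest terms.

34325378

Part I: a(2) = 2*(-31) - 3*(21) = -125; iterating: a(2)=-125, a(3)=-157, a(4)=61, a(5)=593, a(6)=1003, a(7)=227, a(8)=-2555, a(9)=-5791, a(10)=-3917, a(11)=9539, a(12)=30829, a(13)=33041; answer 33041
Part II: W1 = 33041; r = 3; total draws C(18,6) = 18564; favorable C(8,3)*C(10,3) = 6720; P = 80/221; answer 80/221
Part III: W2 = 80/221; threaded value p + q = 301; w = -8; f(3) = 2*(10) + 3*(-16) - 2*(-8) = -12; iterating: f(3)=-12, f(4)=38, f(5)=20, f(6)=178, f(7)=340, f(8)=1174, f(9)=3012, f(10)=8866, f(11)=24420, f(12)=69414, f(13)=194356, f(14)=548114, f(15)=1540468, f(16)=4336566, f(17)=12198308, f(18)=34325378; answer 34325378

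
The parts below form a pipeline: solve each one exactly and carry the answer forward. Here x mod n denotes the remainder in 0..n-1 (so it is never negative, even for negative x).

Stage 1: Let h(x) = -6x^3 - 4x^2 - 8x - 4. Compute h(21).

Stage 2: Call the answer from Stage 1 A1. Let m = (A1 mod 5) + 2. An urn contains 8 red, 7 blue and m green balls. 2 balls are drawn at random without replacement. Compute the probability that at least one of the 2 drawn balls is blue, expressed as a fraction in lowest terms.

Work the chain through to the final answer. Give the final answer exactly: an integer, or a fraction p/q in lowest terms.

Stage 1: -6*(21)^3 - 4*(21)^2 - 8*(21)^1 - 4 = (-55566) + (-1764) + (-168) + (-4) = -57502; answer -57502
Stage 2: A1 = -57502; m = 5; total draws C(20,2) = 190; complement C(13,2) = 78; favorable 190 - 78 = 112; P = 56/95; answer 56/95

56/95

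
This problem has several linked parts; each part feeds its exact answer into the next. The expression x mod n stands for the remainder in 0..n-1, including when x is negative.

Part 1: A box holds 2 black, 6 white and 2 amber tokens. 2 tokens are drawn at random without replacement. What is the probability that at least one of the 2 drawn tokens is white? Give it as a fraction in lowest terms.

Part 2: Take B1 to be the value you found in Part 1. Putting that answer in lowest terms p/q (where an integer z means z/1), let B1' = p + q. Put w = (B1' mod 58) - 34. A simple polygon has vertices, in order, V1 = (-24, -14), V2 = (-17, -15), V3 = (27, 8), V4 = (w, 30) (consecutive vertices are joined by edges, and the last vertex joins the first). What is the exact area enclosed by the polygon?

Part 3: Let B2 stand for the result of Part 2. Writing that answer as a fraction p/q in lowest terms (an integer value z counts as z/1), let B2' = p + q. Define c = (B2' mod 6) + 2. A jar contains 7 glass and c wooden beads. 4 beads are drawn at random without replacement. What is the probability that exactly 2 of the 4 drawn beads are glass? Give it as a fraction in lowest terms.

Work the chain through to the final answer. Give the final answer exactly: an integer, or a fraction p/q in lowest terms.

Part 1: total draws C(10,2) = 45; complement C(4,2) = 6; favorable 45 - 6 = 39; P = 13/15; answer 13/15
Part 2: B1 = 13/15; threaded value p + q = 28; w = -6; cross terms: (-24*-15 - -17*-14)=122, (-17*8 - 27*-15)=269, (27*30 - -6*8)=858, (-6*-14 - -24*30)=804; twice the area = |2053| = 2053; area = 2053/2; answer 2053/2
Part 3: B2 = 2053/2; threaded value p + q = 2055; c = 5; total draws C(12,4) = 495; favorable C(7,2)*C(5,2) = 210; P = 14/33; answer 14/33

14/33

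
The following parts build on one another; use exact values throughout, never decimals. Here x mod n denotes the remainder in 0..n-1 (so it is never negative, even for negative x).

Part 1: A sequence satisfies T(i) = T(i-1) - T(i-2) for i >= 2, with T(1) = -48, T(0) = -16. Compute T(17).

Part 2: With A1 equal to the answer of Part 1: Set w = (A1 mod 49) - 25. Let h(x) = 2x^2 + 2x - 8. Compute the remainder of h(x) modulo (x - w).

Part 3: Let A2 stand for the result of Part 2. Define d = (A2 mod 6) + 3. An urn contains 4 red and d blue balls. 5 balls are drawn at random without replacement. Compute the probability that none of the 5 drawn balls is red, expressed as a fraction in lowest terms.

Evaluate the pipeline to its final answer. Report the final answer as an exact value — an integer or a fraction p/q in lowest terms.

1/126

Part 1: T(2) = 1*(-48) - 1*(-16) = -32; iterating: T(2)=-32, T(3)=16, T(4)=48, T(5)=32, T(6)=-16, T(7)=-48, T(8)=-32, T(9)=16, T(10)=48, T(11)=32, T(12)=-16, T(13)=-48, T(14)=-32, T(15)=16, T(16)=48, T(17)=32; answer 32
Part 2: A1 = 32; w = 7; remainder = value at the root: 2*(7)^2 + 2*(7)^1 - 8 = (98) + (14) + (-8) = 104; answer 104
Part 3: A2 = 104; d = 5; total draws C(9,5) = 126; favorable C(5,5) = 1; P = 1/126; answer 1/126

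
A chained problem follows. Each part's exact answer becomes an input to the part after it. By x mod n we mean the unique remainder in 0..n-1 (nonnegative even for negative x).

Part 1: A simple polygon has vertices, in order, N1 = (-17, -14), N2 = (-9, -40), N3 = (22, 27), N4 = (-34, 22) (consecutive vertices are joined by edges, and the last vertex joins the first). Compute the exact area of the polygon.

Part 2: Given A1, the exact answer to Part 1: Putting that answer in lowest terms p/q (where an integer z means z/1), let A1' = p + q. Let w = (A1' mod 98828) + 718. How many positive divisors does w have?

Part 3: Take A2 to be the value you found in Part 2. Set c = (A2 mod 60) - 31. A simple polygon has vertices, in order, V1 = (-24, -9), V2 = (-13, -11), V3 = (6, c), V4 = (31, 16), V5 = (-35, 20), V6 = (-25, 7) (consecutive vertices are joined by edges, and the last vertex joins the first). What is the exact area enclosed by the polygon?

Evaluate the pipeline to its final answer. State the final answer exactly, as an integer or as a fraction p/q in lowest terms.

3325/2

Part 1: cross terms: (-17*-40 - -9*-14)=554, (-9*27 - 22*-40)=637, (22*22 - -34*27)=1402, (-34*-14 - -17*22)=850; twice the area = |3443| = 3443; area = 3443/2; answer 3443/2
Part 2: A1 = 3443/2; threaded value p + q = 3445; w = 4163; 4163 = 23 * 181; number of divisors = (1+1) * (1+1) = 4; answer 4
Part 3: A2 = 4; c = -27; cross terms: (-24*-11 - -13*-9)=147, (-13*-27 - 6*-11)=417, (6*16 - 31*-27)=933, (31*20 - -35*16)=1180, (-35*7 - -25*20)=255, (-25*-9 - -24*7)=393; twice the area = |3325| = 3325; area = 3325/2; answer 3325/2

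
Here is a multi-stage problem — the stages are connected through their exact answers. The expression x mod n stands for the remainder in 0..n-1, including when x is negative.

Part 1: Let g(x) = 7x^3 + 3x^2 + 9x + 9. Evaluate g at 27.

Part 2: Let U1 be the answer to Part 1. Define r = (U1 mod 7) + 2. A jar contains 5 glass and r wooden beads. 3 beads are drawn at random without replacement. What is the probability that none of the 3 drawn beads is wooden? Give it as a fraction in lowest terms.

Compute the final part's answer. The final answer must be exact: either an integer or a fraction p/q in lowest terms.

1/12

Part 1: 7*(27)^3 + 3*(27)^2 + 9*(27)^1 + 9 = (137781) + (2187) + (243) + (9) = 140220; answer 140220
Part 2: U1 = 140220; r = 5; total draws C(10,3) = 120; favorable C(5,3) = 10; P = 1/12; answer 1/12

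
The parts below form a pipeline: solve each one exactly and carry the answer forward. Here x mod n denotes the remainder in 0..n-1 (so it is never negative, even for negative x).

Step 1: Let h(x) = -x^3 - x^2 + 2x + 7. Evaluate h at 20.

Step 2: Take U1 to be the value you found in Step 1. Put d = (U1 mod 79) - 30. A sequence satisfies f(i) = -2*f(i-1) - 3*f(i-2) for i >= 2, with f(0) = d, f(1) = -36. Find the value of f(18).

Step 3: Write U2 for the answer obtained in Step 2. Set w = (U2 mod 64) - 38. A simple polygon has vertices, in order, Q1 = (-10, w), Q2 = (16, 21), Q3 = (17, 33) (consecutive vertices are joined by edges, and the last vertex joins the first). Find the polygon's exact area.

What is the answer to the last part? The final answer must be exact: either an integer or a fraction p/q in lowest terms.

Step 1: -1*(20)^3 - 1*(20)^2 + 2*(20)^1 + 7 = (-8000) + (-400) + (40) + (7) = -8353; answer -8353
Step 2: U1 = -8353; d = -9; f(2) = -2*(-36) - 3*(-9) = 99; iterating: f(2)=99, f(3)=-90, f(4)=-117, f(5)=504, f(6)=-657, f(7)=-198, f(8)=2367, f(9)=-4140, f(10)=1179, f(11)=10062, f(12)=-23661, f(13)=17136, f(14)=36711, f(15)=-124830, f(16)=139527, f(17)=95436, f(18)=-609453; answer -609453
Step 3: U2 = -609453; w = -19; cross terms: (-10*21 - 16*-19)=94, (16*33 - 17*21)=171, (17*-19 - -10*33)=7; twice the area = |272| = 272; area = 136; answer 136

136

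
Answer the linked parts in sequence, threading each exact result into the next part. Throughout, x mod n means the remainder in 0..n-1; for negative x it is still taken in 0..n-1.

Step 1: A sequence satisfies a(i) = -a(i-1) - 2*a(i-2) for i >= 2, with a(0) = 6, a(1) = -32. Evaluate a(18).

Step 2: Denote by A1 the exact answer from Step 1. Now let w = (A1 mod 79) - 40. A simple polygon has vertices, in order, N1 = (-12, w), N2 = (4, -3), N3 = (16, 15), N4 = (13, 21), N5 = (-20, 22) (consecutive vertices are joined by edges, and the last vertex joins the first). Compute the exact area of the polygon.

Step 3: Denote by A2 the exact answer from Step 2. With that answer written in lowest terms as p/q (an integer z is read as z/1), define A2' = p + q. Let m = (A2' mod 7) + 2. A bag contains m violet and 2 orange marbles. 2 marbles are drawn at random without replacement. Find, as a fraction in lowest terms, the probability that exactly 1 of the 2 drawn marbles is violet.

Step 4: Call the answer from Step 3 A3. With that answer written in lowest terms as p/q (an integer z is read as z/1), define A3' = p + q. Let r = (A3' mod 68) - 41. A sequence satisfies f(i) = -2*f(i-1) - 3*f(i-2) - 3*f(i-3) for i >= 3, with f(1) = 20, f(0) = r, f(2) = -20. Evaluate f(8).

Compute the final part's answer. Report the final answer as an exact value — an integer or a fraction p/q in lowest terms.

-164

Step 1: a(2) = -1*(-32) - 2*(6) = 20; iterating: a(2)=20, a(3)=44, a(4)=-84, a(5)=-4, a(6)=172, a(7)=-164, a(8)=-180, a(9)=508, a(10)=-148, a(11)=-868, a(12)=1164, a(13)=572, a(14)=-2900, a(15)=1756, a(16)=4044, a(17)=-7556, a(18)=-532; answer -532
Step 2: A1 = -532; w = -19; cross terms: (-12*-3 - 4*-19)=112, (4*15 - 16*-3)=108, (16*21 - 13*15)=141, (13*22 - -20*21)=706, (-20*-19 - -12*22)=644; twice the area = |1711| = 1711; area = 1711/2; answer 1711/2
Step 3: A2 = 1711/2; threaded value p + q = 1713; m = 7; total draws C(9,2) = 36; favorable C(7,1)*C(2,1) = 14; P = 7/18; answer 7/18
Step 4: A3 = 7/18; threaded value p + q = 25; r = -16; f(3) = -2*(-20) - 3*(20) - 3*(-16) = 28; iterating: f(3)=28, f(4)=-56, f(5)=88, f(6)=-92, f(7)=88, f(8)=-164; answer -164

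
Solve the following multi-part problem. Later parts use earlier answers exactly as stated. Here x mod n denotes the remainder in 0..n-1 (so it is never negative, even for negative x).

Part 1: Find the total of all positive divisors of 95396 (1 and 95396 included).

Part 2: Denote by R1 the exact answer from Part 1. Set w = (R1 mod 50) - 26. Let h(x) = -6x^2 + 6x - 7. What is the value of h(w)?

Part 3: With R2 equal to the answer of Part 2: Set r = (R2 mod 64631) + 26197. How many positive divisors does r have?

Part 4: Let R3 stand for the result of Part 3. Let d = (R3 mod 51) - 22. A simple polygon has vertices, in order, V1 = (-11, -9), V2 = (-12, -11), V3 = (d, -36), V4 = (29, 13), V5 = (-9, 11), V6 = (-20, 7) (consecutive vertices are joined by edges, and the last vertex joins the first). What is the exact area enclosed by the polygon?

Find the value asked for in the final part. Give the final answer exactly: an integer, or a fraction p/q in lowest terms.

1955/2

Part 1: 95396 = 2^2 * 7 * 3407; sigma = (1 + 2 + 4) * (1 + 7) * (1 + 3407) = 7 * 8 * 3408 = 190848; answer 190848
Part 2: R1 = 190848; w = 22; -6*(22)^2 + 6*(22)^1 - 7 = (-2904) + (132) + (-7) = -2779; answer -2779
Part 3: R2 = -2779; r = 88049; 88049 = 13^2 * 521; number of divisors = (2+1) * (1+1) = 6; answer 6
Part 4: R3 = 6; d = -16; cross terms: (-11*-11 - -12*-9)=13, (-12*-36 - -16*-11)=256, (-16*13 - 29*-36)=836, (29*11 - -9*13)=436, (-9*7 - -20*11)=157, (-20*-9 - -11*7)=257; twice the area = |1955| = 1955; area = 1955/2; answer 1955/2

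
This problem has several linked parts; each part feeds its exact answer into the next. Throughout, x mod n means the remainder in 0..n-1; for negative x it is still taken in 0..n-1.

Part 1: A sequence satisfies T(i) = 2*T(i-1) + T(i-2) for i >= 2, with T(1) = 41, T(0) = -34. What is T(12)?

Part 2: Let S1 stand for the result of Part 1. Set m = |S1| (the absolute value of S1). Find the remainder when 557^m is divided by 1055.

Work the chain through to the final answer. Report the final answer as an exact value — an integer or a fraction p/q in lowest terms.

709

Part 1: T(2) = 2*(41) + 1*(-34) = 48; iterating: T(2)=48, T(3)=137, T(4)=322, T(5)=781, T(6)=1884, T(7)=4549, T(8)=10982, T(9)=26513, T(10)=64008, T(11)=154529, T(12)=373066; answer 373066
Part 2: S1 = 373066; m = 373066; squarings mod 1055: 557^1=557, 557^2=79, 557^4=966, 557^8=536, 557^16=336, 557^32=11, 557^64=121, 557^128=926, 557^256=816, 557^512=151, 557^1024=646, 557^2048=591, 557^4096=76, 557^8192=501, 557^16384=966, 557^32768=536, 557^65536=336, 557^131072=11, 557^262144=121; 557^373066 = 557^2 * 557^8 * 557^64 * 557^256 * 557^4096 * 557^8192 * 557^32768 * 557^65536 * 557^262144 = 709 (mod 1055); answer 709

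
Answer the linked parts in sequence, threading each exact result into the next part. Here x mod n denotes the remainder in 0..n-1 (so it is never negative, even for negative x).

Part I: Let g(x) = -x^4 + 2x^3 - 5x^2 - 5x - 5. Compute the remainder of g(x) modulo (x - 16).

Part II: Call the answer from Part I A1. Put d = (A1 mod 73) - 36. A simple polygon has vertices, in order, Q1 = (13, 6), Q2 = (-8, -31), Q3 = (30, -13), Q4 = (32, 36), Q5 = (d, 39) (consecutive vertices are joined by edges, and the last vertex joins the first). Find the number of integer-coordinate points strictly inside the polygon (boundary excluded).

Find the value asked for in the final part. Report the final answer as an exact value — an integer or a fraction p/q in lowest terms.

Part I: remainder = value at the root: -1*(16)^4 + 2*(16)^3 - 5*(16)^2 - 5*(16)^1 - 5 = (-65536) + (8192) + (-1280) + (-80) + (-5) = -58709; answer -58709
Part II: A1 = -58709; d = 20; cross terms: (13*-31 - -8*6)=-355, (-8*-13 - 30*-31)=1034, (30*36 - 32*-13)=1496, (32*39 - 20*36)=528, (20*6 - 13*39)=-387; twice the area = |2316| = 2316; area = 1158; boundary points = 1 + 2 + 1 + 3 + 1 = 8; strictly interior points = area - boundary/2 + 1 = 1155; answer 1155

1155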